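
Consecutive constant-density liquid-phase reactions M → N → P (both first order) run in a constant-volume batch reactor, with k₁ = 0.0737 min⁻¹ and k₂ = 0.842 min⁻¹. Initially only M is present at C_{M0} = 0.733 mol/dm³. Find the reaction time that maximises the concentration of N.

3.17 min

Setting dC_N/dt = 0 gives t_opt = ln(k₂/k₁)/(k₂−k₁).
= ln(0.842/0.0737)/(0.842−0.0737) = ln(11.42)/0.7683 = 2.436/0.7683 = 3.17 min.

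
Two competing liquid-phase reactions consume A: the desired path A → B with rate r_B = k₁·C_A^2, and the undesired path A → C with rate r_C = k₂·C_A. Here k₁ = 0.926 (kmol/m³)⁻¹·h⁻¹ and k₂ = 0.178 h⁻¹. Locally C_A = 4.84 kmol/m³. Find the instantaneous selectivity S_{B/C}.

25.2

S_{B/C} = r_B/r_C = (k₁·C_A^2)/(k₂·C_A) = (k₁/k₂)·C_A.
= (0.926×4.840^2) / (0.178×4.840) = 21.69/0.8615 = 25.2.
Since the desired path is higher order in A, keeping C_A high (PFR or concentrated feed) favours B.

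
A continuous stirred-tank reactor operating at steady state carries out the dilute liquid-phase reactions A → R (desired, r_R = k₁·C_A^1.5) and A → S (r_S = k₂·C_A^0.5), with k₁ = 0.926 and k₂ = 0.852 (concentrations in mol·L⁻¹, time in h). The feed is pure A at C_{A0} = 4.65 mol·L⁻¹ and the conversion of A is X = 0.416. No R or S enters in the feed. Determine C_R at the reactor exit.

Exit C_A = C_{A0}(1−X) = 4.65×0.584 = 2.716 mol·L⁻¹.
Rates in a CSTR are evaluated at the outlet concentration: r_R = 0.926×2.716^1.5 = 4.144, r_S = 0.852×2.716^0.5 = 1.404.
Fraction of consumed A going to R: r_R/(r_R+r_S) = 0.7469.
C_R = 0.7469·C_{A0}·X = 0.7469×4.65×0.416 = 1.44 mol·L⁻¹.

1.44 mol·L⁻¹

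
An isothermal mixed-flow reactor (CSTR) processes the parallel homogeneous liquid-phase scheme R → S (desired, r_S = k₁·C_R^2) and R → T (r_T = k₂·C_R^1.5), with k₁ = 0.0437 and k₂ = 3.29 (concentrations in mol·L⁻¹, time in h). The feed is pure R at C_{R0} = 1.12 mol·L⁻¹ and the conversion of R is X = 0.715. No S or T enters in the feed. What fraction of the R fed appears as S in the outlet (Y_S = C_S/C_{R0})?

0.00533

Exit C_R = C_{R0}(1−X) = 1.12×0.285 = 0.3192 mol·L⁻¹.
Rates in a CSTR are evaluated at the outlet concentration: r_S = 0.0437×0.3192^2 = 0.004453, r_T = 3.29×0.3192^1.5 = 0.5933.
Fraction of consumed R going to S: r_S/(r_S+r_T) = 0.007449.
C_S = 0.007449·C_{R0}·X = 0.007449×1.12×0.715 = 0.00596 mol·L⁻¹; Y_S = C_S/C_{R0} = 0.00533.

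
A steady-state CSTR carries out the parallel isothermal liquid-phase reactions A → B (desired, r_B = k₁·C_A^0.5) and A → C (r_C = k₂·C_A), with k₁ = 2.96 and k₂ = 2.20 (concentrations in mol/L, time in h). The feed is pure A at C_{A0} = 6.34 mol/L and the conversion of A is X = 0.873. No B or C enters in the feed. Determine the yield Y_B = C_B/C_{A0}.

Exit C_A = C_{A0}(1−X) = 6.34×0.127 = 0.8052 mol/L.
Rates in a CSTR are evaluated at the outlet concentration: r_B = 2.96×0.8052^0.5 = 2.656, r_C = 2.20×0.8052 = 1.771.
Fraction of consumed A going to B: r_B/(r_B+r_C) = 0.5999.
C_B = 0.5999·C_{A0}·X = 0.5999×6.34×0.873 = 3.32 mol/L; Y_B = C_B/C_{A0} = 0.524.

0.524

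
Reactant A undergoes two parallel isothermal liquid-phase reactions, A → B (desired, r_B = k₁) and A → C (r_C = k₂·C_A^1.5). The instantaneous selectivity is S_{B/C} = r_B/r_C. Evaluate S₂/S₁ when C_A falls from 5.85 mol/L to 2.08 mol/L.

4.72

S_{B/C} = (k₁/k₂)·C_A^-1.5, so S₂/S₁ = (C_{A,2}/C_{A,1})^-1.5.
= (2.08/5.85)^(-1.5) = (0.3556)^(-1.5) = 4.72.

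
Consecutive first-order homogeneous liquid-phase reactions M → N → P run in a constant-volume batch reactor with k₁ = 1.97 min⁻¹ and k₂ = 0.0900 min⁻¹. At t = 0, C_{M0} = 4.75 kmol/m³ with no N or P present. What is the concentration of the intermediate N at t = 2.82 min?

For first-order series with pure M initially, C_N(t) = k₁C_{M0}/(k₂−k₁)·(e^(−k₁t) − e^(−k₂t)).
e^(−k₁t) = e^(−1.97×2.82) = e^(−5.555) = 0.003867; e^(−k₂t) = e^(−0.2538) = 0.7758.
C_N = 1.97×4.75/(0.0900−1.97) × (0.003867−0.7758) = (-4.977)×(-0.7720) = 3.842 kmol/m³.

3.84 kmol/m³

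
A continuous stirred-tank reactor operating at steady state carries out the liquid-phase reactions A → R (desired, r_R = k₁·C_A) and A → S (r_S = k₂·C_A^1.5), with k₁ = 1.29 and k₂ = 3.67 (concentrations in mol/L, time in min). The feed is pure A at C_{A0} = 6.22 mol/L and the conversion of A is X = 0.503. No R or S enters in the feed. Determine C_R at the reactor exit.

0.521 mol/L

Exit C_A = C_{A0}(1−X) = 6.22×0.497 = 3.091 mol/L.
A CSTR operates uniformly at the exit composition, giving r_R = 3.988 and r_S = 19.95 (each k·C_A^n at C_A = 3.091).
Fraction of consumed A going to R: r_R/(r_R+r_S) = 0.1666.
C_R = 0.1666·C_{A0}·X = 0.1666×6.22×0.503 = 0.521 mol/L.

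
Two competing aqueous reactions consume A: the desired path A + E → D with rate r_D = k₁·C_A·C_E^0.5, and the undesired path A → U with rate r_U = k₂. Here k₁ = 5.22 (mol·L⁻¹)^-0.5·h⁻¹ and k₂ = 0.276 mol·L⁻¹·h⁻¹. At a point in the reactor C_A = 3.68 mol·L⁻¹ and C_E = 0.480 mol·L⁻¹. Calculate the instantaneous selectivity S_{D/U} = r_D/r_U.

S_{D/U} = r_D/r_U = (k₁·C_A·C_E^0.5)/(k₂) = (k₁/k₂)·C_A·C_E^0.5.
= (5.22×3.680×0.4800^0.5) / (0.276) = 13.31/0.2760 = 48.2.
Since the desired path is higher order in A, keeping C_A high (PFR or concentrated feed) favours D.

48.2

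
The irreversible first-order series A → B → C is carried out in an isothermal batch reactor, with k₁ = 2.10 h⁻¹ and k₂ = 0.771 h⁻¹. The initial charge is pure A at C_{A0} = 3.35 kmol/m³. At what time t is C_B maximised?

The intermediate peaks when r₁ = r₂, i.e. k₁e^(−k₁t) = k₂e^(−k₂t), giving t_opt = ln(k₂/k₁)/(k₂−k₁).
= ln(0.771/2.10)/(0.771−2.10) = ln(0.3671)/-1.329 = -1.002/-1.329 = 0.754 h.

0.754 h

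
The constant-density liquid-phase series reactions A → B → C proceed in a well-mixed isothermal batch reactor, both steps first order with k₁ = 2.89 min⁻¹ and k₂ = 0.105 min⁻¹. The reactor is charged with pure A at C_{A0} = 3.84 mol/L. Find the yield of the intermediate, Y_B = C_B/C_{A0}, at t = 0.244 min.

The intermediate concentration in a first-order A→B→C sequence is C_B = k₁C_{A0}(e^(−k₁t) − e^(−k₂t))/(k₂−k₁).
e^(−k₁t) = e^(−2.89×0.244) = e^(−0.7052) = 0.4940; e^(−k₂t) = e^(−0.02562) = 0.9747.
C_B = 2.89×3.84/(0.105−2.89) × (0.4940−0.9747) = (-3.985)×(-0.4807) = 1.915 mol/L.
Y_B = C_B/C_{A0} = 1.915/3.84 = 0.499.

0.499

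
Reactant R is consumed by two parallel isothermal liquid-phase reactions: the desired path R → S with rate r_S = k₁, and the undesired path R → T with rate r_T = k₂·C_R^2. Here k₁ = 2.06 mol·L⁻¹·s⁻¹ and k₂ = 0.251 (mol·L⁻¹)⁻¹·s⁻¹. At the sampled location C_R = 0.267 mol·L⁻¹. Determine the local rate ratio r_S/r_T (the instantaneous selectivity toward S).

S_{S/T} = r_S/r_T = (k₁)/(k₂·C_R^2) = (k₁/k₂)·C_R^-2.
= (2.06) / (0.251×0.2670^2) = 2.060/0.01789 = 115.

115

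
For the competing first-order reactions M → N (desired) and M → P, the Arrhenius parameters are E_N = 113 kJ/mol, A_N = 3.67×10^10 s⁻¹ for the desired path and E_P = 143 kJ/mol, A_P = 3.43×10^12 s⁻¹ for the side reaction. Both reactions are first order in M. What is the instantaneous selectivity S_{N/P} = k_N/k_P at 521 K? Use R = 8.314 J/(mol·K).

10.9

With equal orders, S_{N/P} = k_N/k_P = (A_N/A_P)·exp[(E_P−E_N)/(RT)].
(E_P−E_N)/(RT) = (143−113)×10³/(8.314×521) = 30000/4332 = 6.926.
k_N/k_P = (3.67×10^10/3.43×10^12)·exp(6.926) = 0.01070 × 1018 = 10.9.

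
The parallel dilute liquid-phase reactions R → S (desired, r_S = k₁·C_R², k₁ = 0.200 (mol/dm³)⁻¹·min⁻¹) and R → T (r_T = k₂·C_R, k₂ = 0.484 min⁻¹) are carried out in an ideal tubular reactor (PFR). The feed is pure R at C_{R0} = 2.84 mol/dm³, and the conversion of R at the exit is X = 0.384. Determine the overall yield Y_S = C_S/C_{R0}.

C_R = C_{R0}(1−X) = 1.749 mol/dm³.
Along a PFR/batch, dC_T/dC_R = −r_T/(r_S+r_T) = −k₂/(k₂+k₁·C_R).
Integrating from C_{R0} to C_R: C_T = (0.484/0.200)·ln[(0.484+0.200·2.84)/(0.484+0.200·1.75)] = 2.420·ln(1.052/0.8339) = 0.5623 mol/dm³.
Then C_S = (C_{R0}−C_R) − C_T = 1.091 − 0.5623 = 0.5283 mol/dm³.
Y_S = C_S/C_{R0} = 0.5283/2.84 = 0.186.

0.186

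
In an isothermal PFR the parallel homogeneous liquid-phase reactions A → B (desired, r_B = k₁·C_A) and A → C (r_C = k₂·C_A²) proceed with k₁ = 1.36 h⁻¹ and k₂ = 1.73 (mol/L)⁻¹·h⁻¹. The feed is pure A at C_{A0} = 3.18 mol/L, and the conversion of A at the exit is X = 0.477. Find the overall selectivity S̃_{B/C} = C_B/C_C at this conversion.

C_A = C_{A0}(1−X) = 1.663 mol/L.
Along a PFR/batch, dC_B/dC_A = −r_B/(r_B+r_C) = −k₁/(k₁+k₂·C_A).
Integrating from C_{A0} to C_A: C_B = (1.36/1.73)·ln[(1.36+1.73·3.18)/(1.36+1.73·1.66)] = 0.7861·ln(6.861/4.237) = 0.3789 mol/L.
C_C = (C_{A0}−C_A)−C_B = 1.138 mol/L; S̃_{B/C} = 0.3789/1.138 = 0.333.

0.333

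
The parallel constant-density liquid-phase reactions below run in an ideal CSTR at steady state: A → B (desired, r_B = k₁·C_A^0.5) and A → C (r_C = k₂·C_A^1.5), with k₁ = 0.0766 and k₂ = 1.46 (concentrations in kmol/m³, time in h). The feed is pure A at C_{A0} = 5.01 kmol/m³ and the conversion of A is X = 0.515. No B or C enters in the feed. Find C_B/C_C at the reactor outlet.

Exit C_A = C_{A0}(1−X) = 5.01×0.485 = 2.430 kmol/m³.
Rates in a CSTR are evaluated at the outlet concentration: r_B = 0.0766×2.430^0.5 = 0.1194, r_C = 1.46×2.430^1.5 = 5.530.
Overall selectivity = C_B/C_C = r_Bτ/(r_Cτ) = r_B/r_C = 0.0216.

0.0216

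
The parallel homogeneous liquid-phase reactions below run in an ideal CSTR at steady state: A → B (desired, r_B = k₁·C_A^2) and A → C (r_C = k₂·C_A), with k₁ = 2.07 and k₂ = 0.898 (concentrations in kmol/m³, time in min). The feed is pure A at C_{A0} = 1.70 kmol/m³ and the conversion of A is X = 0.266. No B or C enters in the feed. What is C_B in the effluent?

0.336 kmol/m³

Exit C_A = C_{A0}(1−X) = 1.70×0.734 = 1.248 kmol/m³.
In a CSTR the entire volume is at exit conditions, so r_B = 2.07×1.248^2 = 3.223 and r_C = 0.898×1.248 = 1.121.
Fraction of consumed A going to B: r_B/(r_B+r_C) = 0.7420.
C_B = 0.7420·C_{A0}·X = 0.7420×1.70×0.266 = 0.336 kmol/m³.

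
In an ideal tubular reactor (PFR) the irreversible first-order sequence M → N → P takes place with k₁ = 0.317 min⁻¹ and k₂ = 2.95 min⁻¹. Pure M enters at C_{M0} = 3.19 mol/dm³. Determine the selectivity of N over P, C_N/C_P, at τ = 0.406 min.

1.36

The intermediate concentration in a first-order A→B→C sequence is C_N = k₁C_{M0}(e^(−k₁τ) − e^(−k₂τ))/(k₂−k₁).
e^(−k₁τ) = e^(−0.317×0.406) = e^(−0.1287) = 0.8792; e^(−k₂τ) = e^(−1.198) = 0.3019.
C_N = 0.317×3.19/(2.95−0.317) × (0.8792−0.3019) = 0.3841×0.5773 = 0.2217 mol/dm³.
C_M = C_{M0}e^(−k₁τ) = 2.805 mol/dm³, so C_P = C_{M0}−C_M−C_N = 0.1635 mol/dm³; C_N/C_P = 1.36.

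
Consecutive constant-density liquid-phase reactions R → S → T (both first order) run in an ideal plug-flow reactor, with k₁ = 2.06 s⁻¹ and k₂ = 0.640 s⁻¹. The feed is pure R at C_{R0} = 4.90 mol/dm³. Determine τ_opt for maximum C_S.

0.823 s

For first-order series the maximum of C_S occurs at τ_opt = ln(k₂/k₁)/(k₂−k₁).
= ln(0.640/2.06)/(0.640−2.06) = ln(0.3107)/-1.420 = -1.169/-1.420 = 0.823 s.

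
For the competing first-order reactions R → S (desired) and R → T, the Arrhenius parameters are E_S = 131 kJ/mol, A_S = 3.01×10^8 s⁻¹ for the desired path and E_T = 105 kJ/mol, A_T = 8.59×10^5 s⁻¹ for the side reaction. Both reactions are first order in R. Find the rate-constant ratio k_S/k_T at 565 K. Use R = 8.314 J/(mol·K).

k_S/k_T = (A_S/A_T)·exp[−(E_S−E_T)/(RT)] = (A_S/A_T)·exp[(E_T−E_S)/(RT)].
(E_T−E_S)/(RT) = (105−131)×10³/(8.314×565) = -26000/4697 = -5.535.
k_S/k_T = (3.01×10^8/8.59×10^5)·exp(-5.535) = 350.4 × 0.003946 = 1.38.
Since E_S > E_T, raising the temperature improves selectivity toward S.

1.38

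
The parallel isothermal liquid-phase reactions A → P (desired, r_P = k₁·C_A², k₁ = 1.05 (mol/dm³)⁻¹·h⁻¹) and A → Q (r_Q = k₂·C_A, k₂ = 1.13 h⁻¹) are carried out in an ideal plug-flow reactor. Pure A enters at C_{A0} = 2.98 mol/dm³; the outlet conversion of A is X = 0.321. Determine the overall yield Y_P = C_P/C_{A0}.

C_A = C_{A0}(1−X) = 2.023 mol/dm³.
Along a PFR/batch, dC_Q/dC_A = −r_Q/(r_P+r_Q) = −k₂/(k₂+k₁·C_A).
Integrating from C_{A0} to C_A: C_Q = (1.13/1.05)·ln[(1.13+1.05·2.98)/(1.13+1.05·2.02)] = 1.076·ln(4.259/3.255) = 0.2895 mol/dm³.
Then C_P = (C_{A0}−C_A) − C_Q = 0.9566 − 0.2895 = 0.6671 mol/dm³.
Y_P = C_P/C_{A0} = 0.6671/2.98 = 0.224.

0.224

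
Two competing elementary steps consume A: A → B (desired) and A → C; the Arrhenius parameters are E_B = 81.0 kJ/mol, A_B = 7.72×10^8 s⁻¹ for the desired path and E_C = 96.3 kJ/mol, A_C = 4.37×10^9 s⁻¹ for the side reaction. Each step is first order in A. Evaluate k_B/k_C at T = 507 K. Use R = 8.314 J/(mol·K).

With equal orders, S_{B/C} = k_B/k_C = (A_B/A_C)·exp[(E_C−E_B)/(RT)].
(E_C−E_B)/(RT) = (96.3−81.0)×10³/(8.314×507) = 15300/4215 = 3.630.
k_B/k_C = (7.72×10^8/4.37×10^9)·exp(3.630) = 0.1767 × 37.70 = 6.66.
Since E_B < E_C, lowering the temperature improves selectivity toward B.

6.66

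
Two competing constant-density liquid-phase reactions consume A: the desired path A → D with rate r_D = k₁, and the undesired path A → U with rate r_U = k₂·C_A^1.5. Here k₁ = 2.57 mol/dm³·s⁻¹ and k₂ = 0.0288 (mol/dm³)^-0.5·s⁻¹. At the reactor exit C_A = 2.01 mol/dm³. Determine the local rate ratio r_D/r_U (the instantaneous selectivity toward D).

31.3

S_{D/U} = r_D/r_U = (k₁)/(k₂·C_A^1.5) = (k₁/k₂)·C_A^-1.5.
= (2.57) / (0.0288×2.010^1.5) = 2.570/0.08207 = 31.3.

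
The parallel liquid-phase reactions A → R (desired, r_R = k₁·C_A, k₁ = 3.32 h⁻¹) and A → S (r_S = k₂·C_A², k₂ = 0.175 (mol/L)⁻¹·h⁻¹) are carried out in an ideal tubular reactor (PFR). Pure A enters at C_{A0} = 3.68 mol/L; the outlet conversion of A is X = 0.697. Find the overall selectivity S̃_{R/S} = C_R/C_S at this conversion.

8.00

C_A = C_{A0}(1−X) = 1.115 mol/L.
Along a PFR/batch, dC_R/dC_A = −r_R/(r_R+r_S) = −k₁/(k₁+k₂·C_A).
Integrating from C_{A0} to C_A: C_R = (3.32/0.175)·ln[(3.32+0.175·3.68)/(3.32+0.175·1.12)] = 18.97·ln(3.964/3.515) = 2.280 mol/L.
C_S = (C_{A0}−C_A)−C_R = 0.2850 mol/L; S̃_{R/S} = 2.280/0.2850 = 8.00.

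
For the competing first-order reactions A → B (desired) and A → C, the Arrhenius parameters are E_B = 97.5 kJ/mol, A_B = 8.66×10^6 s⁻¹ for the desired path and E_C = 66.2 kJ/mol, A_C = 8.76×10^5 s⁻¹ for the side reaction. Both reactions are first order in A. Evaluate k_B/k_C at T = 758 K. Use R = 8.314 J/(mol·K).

With equal orders, S_{B/C} = k_B/k_C = (A_B/A_C)·exp[(E_C−E_B)/(RT)].
(E_C−E_B)/(RT) = (66.2−97.5)×10³/(8.314×758) = -31300/6302 = -4.967.
k_B/k_C = (8.66×10^6/8.76×10^5)·exp(-4.967) = 9.886 × 0.006966 = 0.0689.
Since E_B > E_C, raising the temperature improves selectivity toward B.

0.0689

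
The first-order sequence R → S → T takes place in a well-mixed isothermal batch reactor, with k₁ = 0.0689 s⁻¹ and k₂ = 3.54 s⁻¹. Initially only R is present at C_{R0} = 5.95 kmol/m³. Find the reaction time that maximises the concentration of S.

The intermediate peaks when r₁ = r₂, i.e. k₁e^(−k₁t) = k₂e^(−k₂t), giving t_opt = ln(k₂/k₁)/(k₂−k₁).
= ln(3.54/0.0689)/(3.54−0.0689) = ln(51.38)/3.471 = 3.939/3.471 = 1.13 s.

1.13 s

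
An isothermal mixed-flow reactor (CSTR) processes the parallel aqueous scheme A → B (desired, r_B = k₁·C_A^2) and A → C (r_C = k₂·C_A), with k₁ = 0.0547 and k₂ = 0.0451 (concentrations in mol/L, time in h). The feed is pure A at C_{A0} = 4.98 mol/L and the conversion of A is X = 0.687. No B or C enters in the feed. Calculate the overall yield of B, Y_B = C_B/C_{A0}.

Exit C_A = C_{A0}(1−X) = 4.98×0.313 = 1.559 mol/L.
Rates in a CSTR are evaluated at the outlet concentration: r_B = 0.0547×1.559^2 = 0.1329, r_C = 0.0451×1.559 = 0.07030.
Fraction of consumed A going to B: r_B/(r_B+r_C) = 0.6540.
C_B = 0.6540·C_{A0}·X = 0.6540×4.98×0.687 = 2.24 mol/L; Y_B = C_B/C_{A0} = 0.449.

0.449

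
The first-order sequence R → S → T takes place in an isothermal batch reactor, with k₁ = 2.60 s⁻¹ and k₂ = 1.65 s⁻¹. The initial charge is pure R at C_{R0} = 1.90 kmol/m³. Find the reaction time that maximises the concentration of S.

The intermediate peaks when r₁ = r₂, i.e. k₁e^(−k₁t) = k₂e^(−k₂t), giving t_opt = ln(k₂/k₁)/(k₂−k₁).
= ln(1.65/2.60)/(1.65−2.60) = ln(0.6346)/-0.9500 = -0.4547/-0.9500 = 0.479 s.

0.479 s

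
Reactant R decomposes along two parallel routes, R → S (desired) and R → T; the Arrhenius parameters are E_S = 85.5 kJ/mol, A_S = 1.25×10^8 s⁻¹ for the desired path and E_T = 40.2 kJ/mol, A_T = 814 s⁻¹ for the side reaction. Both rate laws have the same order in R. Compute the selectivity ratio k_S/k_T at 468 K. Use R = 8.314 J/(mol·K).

1.35

k_S/k_T = (A_S/A_T)·exp[−(E_S−E_T)/(RT)] = (A_S/A_T)·exp[(E_T−E_S)/(RT)].
(E_T−E_S)/(RT) = (40.2−85.5)×10³/(8.314×468) = -45300/3891 = -11.64.
k_S/k_T = (1.25×10^8/814)·exp(-11.64) = 1.536×10^5 × 8.786×10^-6 = 1.35.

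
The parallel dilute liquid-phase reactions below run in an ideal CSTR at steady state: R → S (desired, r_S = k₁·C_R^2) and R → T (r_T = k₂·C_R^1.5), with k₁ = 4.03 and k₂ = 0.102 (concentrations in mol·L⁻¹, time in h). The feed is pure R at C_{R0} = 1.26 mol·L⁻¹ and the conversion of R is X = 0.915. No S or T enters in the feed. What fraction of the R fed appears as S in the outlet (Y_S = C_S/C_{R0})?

Exit C_R = C_{R0}(1−X) = 1.26×0.0850 = 0.1071 mol·L⁻¹.
In a CSTR the entire volume is at exit conditions, so r_S = 4.03×0.1071^2 = 0.04623 and r_T = 0.102×0.1071^1.5 = 0.003575.
Fraction of consumed R going to S: r_S/(r_S+r_T) = 0.9282.
C_S = 0.9282·C_{R0}·X = 0.9282×1.26×0.915 = 1.07 mol·L⁻¹; Y_S = C_S/C_{R0} = 0.849.

0.849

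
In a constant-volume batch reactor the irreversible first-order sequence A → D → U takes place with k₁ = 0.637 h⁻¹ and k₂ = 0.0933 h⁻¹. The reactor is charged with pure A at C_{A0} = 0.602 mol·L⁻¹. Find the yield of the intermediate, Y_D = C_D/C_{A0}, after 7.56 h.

0.569

The intermediate concentration in a first-order A→B→C sequence is C_D = k₁C_{A0}(e^(−k₁t) − e^(−k₂t))/(k₂−k₁).
e^(−k₁t) = e^(−0.637×7.56) = e^(−4.816) = 0.008101; e^(−k₂t) = e^(−0.7053) = 0.4939.
C_D = 0.637×0.602/(0.0933−0.637) × (0.008101−0.4939) = (-0.7053)×(-0.4858) = 0.3427 mol·L⁻¹.
Y_D = C_D/C_{A0} = 0.3427/0.602 = 0.569.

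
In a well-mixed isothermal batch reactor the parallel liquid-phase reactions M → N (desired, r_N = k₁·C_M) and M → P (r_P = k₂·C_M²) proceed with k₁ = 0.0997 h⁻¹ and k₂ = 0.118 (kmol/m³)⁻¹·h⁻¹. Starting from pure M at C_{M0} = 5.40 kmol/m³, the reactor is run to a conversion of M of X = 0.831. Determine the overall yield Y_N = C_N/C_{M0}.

0.198

C_M = C_{M0}(1−X) = 0.9126 kmol/m³.
Along a PFR/batch, dC_N/dC_M = −r_N/(r_N+r_P) = −k₁/(k₁+k₂·C_M).
Integrating from C_{M0} to C_M: C_N = (0.0997/0.118)·ln[(0.0997+0.118·5.40)/(0.0997+0.118·0.913)] = 0.8449·ln(0.7369/0.2074) = 1.071 kmol/m³.
Y_N = C_N/C_{M0} = 1.071/5.40 = 0.198.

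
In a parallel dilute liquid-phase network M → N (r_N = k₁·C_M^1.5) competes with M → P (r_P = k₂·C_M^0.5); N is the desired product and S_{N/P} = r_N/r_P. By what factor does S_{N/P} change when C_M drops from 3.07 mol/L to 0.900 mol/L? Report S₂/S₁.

S_{N/P} = (k₁/k₂)·C_M, so S₂/S₁ = (C_{M,2}/C_{M,1}).
= 0.900/3.07 = 0.293.
Selectivity toward N falls as C_M falls — high-concentration operation is favoured.

0.293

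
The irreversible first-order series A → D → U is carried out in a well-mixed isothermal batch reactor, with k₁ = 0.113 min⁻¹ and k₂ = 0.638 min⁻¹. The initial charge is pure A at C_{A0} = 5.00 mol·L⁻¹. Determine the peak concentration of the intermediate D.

At the optimum, C_{D,max}/C_{A0} = (k₁/k₂)^[k₂/(k₂−k₁)].
= (0.113/0.638)^(0.638/(0.638−0.113)) = (0.1771)^(1.215) = 0.1220.
C_{D,max} = 0.1220×5.00 = 0.610 mol·L⁻¹.

0.610 mol·L⁻¹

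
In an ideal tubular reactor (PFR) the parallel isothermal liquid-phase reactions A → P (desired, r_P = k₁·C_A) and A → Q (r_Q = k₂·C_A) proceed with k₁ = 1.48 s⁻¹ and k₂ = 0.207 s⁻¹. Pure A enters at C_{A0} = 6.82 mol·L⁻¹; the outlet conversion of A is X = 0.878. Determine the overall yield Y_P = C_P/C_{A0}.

C_A = C_{A0}(1−X) = 0.8320 mol·L⁻¹.
Both paths are first order in A, so the instantaneous fraction to P is constant: dC_P/d(−C_A) = k₁/(k₁+k₂) = 0.8773.
C_P = 0.8773·(C_{A0}−C_A) = 0.8773×5.988 = 5.25 mol·L⁻¹.
Y_P = C_P/C_{A0} = 5.253/6.82 = 0.770.

0.770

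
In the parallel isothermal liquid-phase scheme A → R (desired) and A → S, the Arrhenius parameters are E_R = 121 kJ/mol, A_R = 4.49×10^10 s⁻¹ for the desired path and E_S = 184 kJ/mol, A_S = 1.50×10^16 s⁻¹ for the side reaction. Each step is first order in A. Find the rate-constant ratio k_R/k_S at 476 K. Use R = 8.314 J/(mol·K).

24.5

Since both paths have the same order in A, the concentration cancels and S_{R/S} = k_R/k_S = (A_R/A_S)·exp[(E_S−E_R)/(RT)].
(E_S−E_R)/(RT) = (184−121)×10³/(8.314×476) = 63000/3957 = 15.92.
k_R/k_S = (4.49×10^10/1.50×10^16)·exp(15.92) = 2.993×10^-6 × 8.197×10^6 = 24.5.
Since E_R < E_S, lowering the temperature improves selectivity toward R.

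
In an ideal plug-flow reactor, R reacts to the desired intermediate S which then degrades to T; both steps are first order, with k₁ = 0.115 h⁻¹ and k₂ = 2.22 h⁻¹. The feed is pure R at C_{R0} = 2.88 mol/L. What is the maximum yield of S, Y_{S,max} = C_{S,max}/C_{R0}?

At the optimum, C_{S,max}/C_{R0} = (k₁/k₂)^[k₂/(k₂−k₁)].
= (0.115/2.22)^(2.22/(2.22−0.115)) = (0.05180)^(1.055) = 0.04407.

0.0441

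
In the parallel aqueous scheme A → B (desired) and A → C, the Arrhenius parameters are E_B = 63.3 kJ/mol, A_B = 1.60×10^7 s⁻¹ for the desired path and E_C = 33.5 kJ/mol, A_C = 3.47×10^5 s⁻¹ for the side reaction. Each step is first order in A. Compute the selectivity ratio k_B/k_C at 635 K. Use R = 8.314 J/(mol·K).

Since both paths have the same order in A, the concentration cancels and S_{B/C} = k_B/k_C = (A_B/A_C)·exp[(E_C−E_B)/(RT)].
(E_C−E_B)/(RT) = (33.5−63.3)×10³/(8.314×635) = -29800/5279 = -5.645.
k_B/k_C = (1.60×10^7/3.47×10^5)·exp(-5.645) = 46.11 × 0.003537 = 0.163.
Since E_B > E_C, raising the temperature improves selectivity toward B.

0.163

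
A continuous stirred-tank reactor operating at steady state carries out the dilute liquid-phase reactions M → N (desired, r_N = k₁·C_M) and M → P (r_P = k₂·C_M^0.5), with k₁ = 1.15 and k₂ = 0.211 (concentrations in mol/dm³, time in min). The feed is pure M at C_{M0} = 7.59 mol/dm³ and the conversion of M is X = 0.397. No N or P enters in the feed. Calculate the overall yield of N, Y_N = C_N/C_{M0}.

Exit C_M = C_{M0}(1−X) = 7.59×0.603 = 4.577 mol/dm³.
Rates in a CSTR are evaluated at the outlet concentration: r_N = 1.15×4.577 = 5.263, r_P = 0.211×4.577^0.5 = 0.4514.
Fraction of consumed M going to N: r_N/(r_N+r_P) = 0.9210.
C_N = 0.9210·C_{M0}·X = 0.9210×7.59×0.397 = 2.78 mol/dm³; Y_N = C_N/C_{M0} = 0.366.

0.366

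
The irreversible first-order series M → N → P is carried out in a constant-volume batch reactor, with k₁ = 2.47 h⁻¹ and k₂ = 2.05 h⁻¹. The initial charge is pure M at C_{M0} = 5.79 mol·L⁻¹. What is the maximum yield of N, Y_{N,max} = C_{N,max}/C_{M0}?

0.403

Evaluating C_N at t_opt = ln(k₂/k₁)/(k₂−k₁) gives C_{N,max}/C_{M0} = (k₁/k₂)^[k₂/(k₂−k₁)].
= (2.47/2.05)^(2.05/(2.05−2.47)) = (1.205)^(-4.881) = 0.4026.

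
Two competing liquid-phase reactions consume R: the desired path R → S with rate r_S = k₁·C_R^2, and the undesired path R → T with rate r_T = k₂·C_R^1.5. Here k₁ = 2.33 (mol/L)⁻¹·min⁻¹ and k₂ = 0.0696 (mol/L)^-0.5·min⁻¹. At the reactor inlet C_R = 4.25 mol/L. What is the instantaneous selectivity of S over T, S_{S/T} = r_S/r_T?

S_{S/T} = r_S/r_T = (k₁·C_R^2)/(k₂·C_R^1.5) = (k₁/k₂)·C_R^0.5.
= (2.33×4.250^2) / (0.0696×4.250^1.5) = 42.09/0.6098 = 69.0.
Since the desired path is higher order in R, keeping C_R high (PFR or concentrated feed) favours S.

69.0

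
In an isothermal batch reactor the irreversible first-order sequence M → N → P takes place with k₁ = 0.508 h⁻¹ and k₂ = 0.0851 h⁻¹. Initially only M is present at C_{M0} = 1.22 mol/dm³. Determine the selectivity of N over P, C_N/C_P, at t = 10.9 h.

The intermediate concentration in a first-order A→B→C sequence is C_N = k₁C_{M0}(e^(−k₁t) − e^(−k₂t))/(k₂−k₁).
e^(−k₁t) = e^(−0.508×10.9) = e^(−5.537) = 0.003938; e^(−k₂t) = e^(−0.9276) = 0.3955.
C_N = 0.508×1.22/(0.0851−0.508) × (0.003938−0.3955) = (-1.466)×(-0.3916) = 0.5738 mol/dm³.
C_M = C_{M0}e^(−k₁t) = 0.004804 mol/dm³, so C_P = C_{M0}−C_M−C_N = 0.6414 mol/dm³; C_N/C_P = 0.895.

0.895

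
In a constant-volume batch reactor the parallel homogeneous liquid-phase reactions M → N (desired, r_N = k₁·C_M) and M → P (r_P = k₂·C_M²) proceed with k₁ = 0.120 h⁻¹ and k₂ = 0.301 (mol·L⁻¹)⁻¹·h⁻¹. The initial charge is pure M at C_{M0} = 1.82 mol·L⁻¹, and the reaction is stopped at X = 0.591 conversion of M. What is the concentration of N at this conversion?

C_M = C_{M0}(1−X) = 0.7444 mol·L⁻¹.
Along a PFR/batch, dC_N/dC_M = −r_N/(r_N+r_P) = −k₁/(k₁+k₂·C_M).
Integrating from C_{M0} to C_M: C_N = (0.120/0.301)·ln[(0.120+0.301·1.82)/(0.120+0.301·0.744)] = 0.3987·ln(0.6678/0.3441) = 0.2644 mol·L⁻¹.

0.264 mol·L⁻¹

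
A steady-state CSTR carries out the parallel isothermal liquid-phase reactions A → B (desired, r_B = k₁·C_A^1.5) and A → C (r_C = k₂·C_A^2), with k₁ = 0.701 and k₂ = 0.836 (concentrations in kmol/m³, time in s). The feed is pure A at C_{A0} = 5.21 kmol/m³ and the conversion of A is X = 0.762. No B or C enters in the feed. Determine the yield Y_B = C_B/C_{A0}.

Exit C_A = C_{A0}(1−X) = 5.21×0.238 = 1.240 kmol/m³.
A CSTR operates uniformly at the exit composition, giving r_B = 0.9679 and r_C = 1.285 (each k·C_A^n at C_A = 1.240).
Fraction of consumed A going to B: r_B/(r_B+r_C) = 0.4296.
C_B = 0.4296·C_{A0}·X = 0.4296×5.21×0.762 = 1.71 kmol/m³; Y_B = C_B/C_{A0} = 0.327.

0.327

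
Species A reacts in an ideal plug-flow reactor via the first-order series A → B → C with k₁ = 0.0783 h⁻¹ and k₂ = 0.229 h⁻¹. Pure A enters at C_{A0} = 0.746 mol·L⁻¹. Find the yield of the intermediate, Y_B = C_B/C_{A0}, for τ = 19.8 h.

Solving the coupled first-order balances gives C_B(τ) = [k₁/(k₂−k₁)]·C_{A0}·(e^(−k₁τ) − e^(−k₂τ)).
e^(−k₁τ) = e^(−0.0783×19.8) = e^(−1.550) = 0.2122; e^(−k₂τ) = e^(−4.534) = 0.01074.
C_B = 0.0783×0.746/(0.229−0.0783) × (0.2122−0.01074) = 0.3876×0.2014 = 0.07808 mol·L⁻¹.
Y_B = C_B/C_{A0} = 0.07808/0.746 = 0.105.

0.105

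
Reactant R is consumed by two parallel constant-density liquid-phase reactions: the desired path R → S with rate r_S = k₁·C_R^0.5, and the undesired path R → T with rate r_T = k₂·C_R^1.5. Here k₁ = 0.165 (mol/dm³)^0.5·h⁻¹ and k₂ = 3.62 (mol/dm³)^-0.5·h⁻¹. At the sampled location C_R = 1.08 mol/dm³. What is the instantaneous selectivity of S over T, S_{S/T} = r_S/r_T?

S_{S/T} = r_S/r_T = (k₁·C_R^0.5)/(k₂·C_R^1.5) = (k₁/k₂)·C_R⁻¹.
= (0.165×1.080^0.5) / (3.62×1.080^1.5) = 0.1715/4.063 = 0.0422.
The undesired path is higher order in R, so low C_R (CSTR or dilute feed) favours S.

0.0422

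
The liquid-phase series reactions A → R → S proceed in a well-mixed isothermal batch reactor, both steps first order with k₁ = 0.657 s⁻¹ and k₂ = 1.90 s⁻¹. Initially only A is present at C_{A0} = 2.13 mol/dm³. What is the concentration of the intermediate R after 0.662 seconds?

Solving the coupled first-order balances gives C_R(t) = [k₁/(k₂−k₁)]·C_{A0}·(e^(−k₁t) − e^(−k₂t)).
e^(−k₁t) = e^(−0.657×0.662) = e^(−0.4349) = 0.6473; e^(−k₂t) = e^(−1.258) = 0.2843.
C_R = 0.657×2.13/(1.90−0.657) × (0.6473−0.2843) = 1.126×0.3630 = 0.4087 mol/dm³.

0.409 mol/dm³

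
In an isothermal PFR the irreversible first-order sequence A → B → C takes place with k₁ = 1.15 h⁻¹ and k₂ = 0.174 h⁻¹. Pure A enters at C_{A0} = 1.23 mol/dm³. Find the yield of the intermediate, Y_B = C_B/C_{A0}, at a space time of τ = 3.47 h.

0.622

The intermediate concentration in a first-order A→B→C sequence is C_B = k₁C_{A0}(e^(−k₁τ) − e^(−k₂τ))/(k₂−k₁).
e^(−k₁τ) = e^(−1.15×3.47) = e^(−3.990) = 0.01849; e^(−k₂τ) = e^(−0.6038) = 0.5467.
C_B = 1.15×1.23/(0.174−1.15) × (0.01849−0.5467) = (-1.449)×(-0.5283) = 0.7656 mol/dm³.
Y_B = C_B/C_{A0} = 0.7656/1.23 = 0.622.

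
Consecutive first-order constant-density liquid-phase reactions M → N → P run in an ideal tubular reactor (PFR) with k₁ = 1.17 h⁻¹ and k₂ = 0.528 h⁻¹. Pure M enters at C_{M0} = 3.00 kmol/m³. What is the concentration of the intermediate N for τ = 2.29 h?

1.26 kmol/m³

The intermediate concentration in a first-order A→B→C sequence is C_N = k₁C_{M0}(e^(−k₁τ) − e^(−k₂τ))/(k₂−k₁).
e^(−k₁τ) = e^(−1.17×2.29) = e^(−2.679) = 0.06861; e^(−k₂τ) = e^(−1.209) = 0.2985.
C_N = 1.17×3.00/(0.528−1.17) × (0.06861−0.2985) = (-5.467)×(-0.2298) = 1.257 kmol/m³.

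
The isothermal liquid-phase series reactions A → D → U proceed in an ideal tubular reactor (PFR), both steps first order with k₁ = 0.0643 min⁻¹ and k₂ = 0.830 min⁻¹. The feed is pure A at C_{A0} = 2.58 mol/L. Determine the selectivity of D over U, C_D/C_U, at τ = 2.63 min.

0.653

The intermediate concentration in a first-order A→B→C sequence is C_D = k₁C_{A0}(e^(−k₁τ) − e^(−k₂τ))/(k₂−k₁).
e^(−k₁τ) = e^(−0.0643×2.63) = e^(−0.1691) = 0.8444; e^(−k₂τ) = e^(−2.183) = 0.1127.
C_D = 0.0643×2.58/(0.830−0.0643) × (0.8444−0.1127) = 0.2167×0.7317 = 0.1585 mol/L.
C_A = C_{A0}e^(−k₁τ) = 2.179 mol/L, so C_U = C_{A0}−C_A−C_D = 0.2429 mol/L; C_D/C_U = 0.653.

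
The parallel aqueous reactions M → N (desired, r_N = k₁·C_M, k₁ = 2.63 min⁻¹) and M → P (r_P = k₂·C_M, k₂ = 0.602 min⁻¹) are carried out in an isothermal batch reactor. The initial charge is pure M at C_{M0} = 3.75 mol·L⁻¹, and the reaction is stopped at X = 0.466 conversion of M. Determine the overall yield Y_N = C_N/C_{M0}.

C_M = C_{M0}(1−X) = 2.002 mol·L⁻¹.
Both paths are first order in M, so the instantaneous fraction to N is constant: dC_N/d(−C_M) = k₁/(k₁+k₂) = 0.8137.
C_N = 0.8137·(C_{M0}−C_M) = 0.8137×1.748 = 1.42 mol·L⁻¹.
Y_N = C_N/C_{M0} = 1.422/3.75 = 0.379.

0.379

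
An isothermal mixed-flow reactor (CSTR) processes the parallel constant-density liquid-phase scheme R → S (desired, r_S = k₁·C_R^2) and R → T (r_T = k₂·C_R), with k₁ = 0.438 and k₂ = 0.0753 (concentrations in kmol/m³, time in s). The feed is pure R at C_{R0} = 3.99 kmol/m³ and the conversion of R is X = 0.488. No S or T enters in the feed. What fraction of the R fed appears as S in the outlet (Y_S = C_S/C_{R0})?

0.450

Exit C_R = C_{R0}(1−X) = 3.99×0.512 = 2.043 kmol/m³.
A CSTR operates uniformly at the exit composition, giving r_S = 1.828 and r_T = 0.1538 (each k·C_R^n at C_R = 2.043).
Fraction of consumed R going to S: r_S/(r_S+r_T) = 0.9224.
C_S = 0.9224·C_{R0}·X = 0.9224×3.99×0.488 = 1.80 kmol/m³; Y_S = C_S/C_{R0} = 0.450.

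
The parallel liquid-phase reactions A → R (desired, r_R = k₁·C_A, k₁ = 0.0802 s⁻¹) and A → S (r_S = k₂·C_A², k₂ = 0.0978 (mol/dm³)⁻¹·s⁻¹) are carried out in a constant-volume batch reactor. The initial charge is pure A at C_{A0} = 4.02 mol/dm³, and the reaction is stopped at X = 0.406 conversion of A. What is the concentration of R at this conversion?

C_A = C_{A0}(1−X) = 2.388 mol/dm³.
Along a PFR/batch, dC_R/dC_A = −r_R/(r_R+r_S) = −k₁/(k₁+k₂·C_A).
Integrating from C_{A0} to C_A: C_R = (0.0802/0.0978)·ln[(0.0802+0.0978·4.02)/(0.0802+0.0978·2.39)] = 0.8200·ln(0.4734/0.3137) = 0.3373 mol/dm³.

0.337 mol/dm³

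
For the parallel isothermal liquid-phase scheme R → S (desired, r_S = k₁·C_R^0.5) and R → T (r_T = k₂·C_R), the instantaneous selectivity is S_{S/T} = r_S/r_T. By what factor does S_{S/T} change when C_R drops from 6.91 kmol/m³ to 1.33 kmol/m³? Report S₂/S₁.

S_{S/T} = (k₁/k₂)·C_R^-0.5, so S₂/S₁ = (C_{R,2}/C_{R,1})^-0.5.
= (1.33/6.91)^(-0.5) = (0.1925)^(-0.5) = 2.28.
Selectivity toward S rises as C_R falls — low-concentration operation is favoured.

2.28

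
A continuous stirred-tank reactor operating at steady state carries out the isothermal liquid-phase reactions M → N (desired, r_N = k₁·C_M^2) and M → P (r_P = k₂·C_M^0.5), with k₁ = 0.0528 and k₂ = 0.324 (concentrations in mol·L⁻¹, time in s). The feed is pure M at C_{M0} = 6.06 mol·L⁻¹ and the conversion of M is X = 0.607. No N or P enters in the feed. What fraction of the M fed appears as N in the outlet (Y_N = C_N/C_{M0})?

0.227

Exit C_M = C_{M0}(1−X) = 6.06×0.393 = 2.382 mol·L⁻¹.
In a CSTR the entire volume is at exit conditions, so r_N = 0.0528×2.382^2 = 0.2995 and r_P = 0.324×2.382^0.5 = 0.5000.
Fraction of consumed M going to N: r_N/(r_N+r_P) = 0.3746.
C_N = 0.3746·C_{M0}·X = 0.3746×6.06×0.607 = 1.38 mol·L⁻¹; Y_N = C_N/C_{M0} = 0.227.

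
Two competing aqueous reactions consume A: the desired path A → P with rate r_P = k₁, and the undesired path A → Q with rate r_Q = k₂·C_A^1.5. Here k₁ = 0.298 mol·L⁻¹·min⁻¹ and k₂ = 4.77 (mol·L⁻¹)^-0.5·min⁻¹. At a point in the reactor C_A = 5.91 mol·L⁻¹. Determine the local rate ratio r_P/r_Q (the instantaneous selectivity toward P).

0.00435

S_{P/Q} = r_P/r_Q = (k₁)/(k₂·C_A^1.5) = (k₁/k₂)·C_A^-1.5.
= (0.298) / (4.77×5.910^1.5) = 0.2980/68.53 = 0.00435.
The undesired path is higher order in A, so low C_A (CSTR or dilute feed) favours P.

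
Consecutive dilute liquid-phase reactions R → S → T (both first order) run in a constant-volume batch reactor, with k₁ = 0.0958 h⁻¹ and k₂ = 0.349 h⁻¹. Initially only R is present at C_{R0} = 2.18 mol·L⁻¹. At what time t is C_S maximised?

Setting dC_S/dt = 0 gives t_opt = ln(k₂/k₁)/(k₂−k₁).
= ln(0.349/0.0958)/(0.349−0.0958) = ln(3.643)/0.2532 = 1.293/0.2532 = 5.11 h.

5.11 h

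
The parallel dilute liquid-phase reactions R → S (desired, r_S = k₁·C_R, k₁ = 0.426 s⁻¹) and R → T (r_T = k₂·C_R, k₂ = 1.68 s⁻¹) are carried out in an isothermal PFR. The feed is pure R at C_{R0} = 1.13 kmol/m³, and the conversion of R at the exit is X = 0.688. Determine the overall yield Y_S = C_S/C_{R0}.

0.139

C_R = C_{R0}(1−X) = 0.3526 kmol/m³.
Both paths are first order in R, so the instantaneous fraction to S is constant: dC_S/d(−C_R) = k₁/(k₁+k₂) = 0.2023.
C_S = 0.2023·(C_{R0}−C_R) = 0.2023×0.7774 = 0.157 kmol/m³.
Y_S = C_S/C_{R0} = 0.1573/1.13 = 0.139.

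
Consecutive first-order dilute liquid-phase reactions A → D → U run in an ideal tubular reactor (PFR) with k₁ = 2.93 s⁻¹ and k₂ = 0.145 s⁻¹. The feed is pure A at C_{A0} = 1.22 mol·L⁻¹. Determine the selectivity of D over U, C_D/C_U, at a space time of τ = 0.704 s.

14.4

For first-order series with pure A initially, C_D(τ) = k₁C_{A0}/(k₂−k₁)·(e^(−k₁τ) − e^(−k₂τ)).
e^(−k₁τ) = e^(−2.93×0.704) = e^(−2.063) = 0.1271; e^(−k₂τ) = e^(−0.1021) = 0.9030.
C_D = 2.93×1.22/(0.145−2.93) × (0.1271−0.9030) = (-1.284)×(-0.7758) = 0.9958 mol·L⁻¹.
C_A = C_{A0}e^(−k₁τ) = 0.1551 mol·L⁻¹, so C_U = C_{A0}−C_A−C_D = 0.06911 mol·L⁻¹; C_D/C_U = 14.4.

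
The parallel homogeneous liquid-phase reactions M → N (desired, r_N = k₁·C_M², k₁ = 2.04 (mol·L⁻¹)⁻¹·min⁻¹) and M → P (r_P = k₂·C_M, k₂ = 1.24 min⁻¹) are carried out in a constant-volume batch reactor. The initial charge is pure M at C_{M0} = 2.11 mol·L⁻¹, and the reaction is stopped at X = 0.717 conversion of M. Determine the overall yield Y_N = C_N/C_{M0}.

C_M = C_{M0}(1−X) = 0.5971 mol·L⁻¹.
Along a PFR/batch, dC_P/dC_M = −r_P/(r_N+r_P) = −k₂/(k₂+k₁·C_M).
Integrating from C_{M0} to C_M: C_P = (1.24/2.04)·ln[(1.24+2.04·2.11)/(1.24+2.04·0.597)] = 0.6078·ln(5.544/2.458) = 0.4944 mol·L⁻¹.
Then C_N = (C_{M0}−C_M) − C_P = 1.513 − 0.4944 = 1.018 mol·L⁻¹.
Y_N = C_N/C_{M0} = 1.018/2.11 = 0.483.

0.483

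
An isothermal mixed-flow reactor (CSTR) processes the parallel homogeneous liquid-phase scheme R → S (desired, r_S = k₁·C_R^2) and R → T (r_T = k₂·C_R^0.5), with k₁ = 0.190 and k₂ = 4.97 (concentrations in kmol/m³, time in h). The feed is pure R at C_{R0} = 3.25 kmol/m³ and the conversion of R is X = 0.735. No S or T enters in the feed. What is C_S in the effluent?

Exit C_R = C_{R0}(1−X) = 3.25×0.265 = 0.8613 kmol/m³.
Rates in a CSTR are evaluated at the outlet concentration: r_S = 0.190×0.8613^2 = 0.1409, r_T = 4.97×0.8613^0.5 = 4.612.
Fraction of consumed R going to S: r_S/(r_S+r_T) = 0.02965.
C_S = 0.02965·C_{R0}·X = 0.02965×3.25×0.735 = 0.0708 kmol/m³.

0.0708 kmol/m³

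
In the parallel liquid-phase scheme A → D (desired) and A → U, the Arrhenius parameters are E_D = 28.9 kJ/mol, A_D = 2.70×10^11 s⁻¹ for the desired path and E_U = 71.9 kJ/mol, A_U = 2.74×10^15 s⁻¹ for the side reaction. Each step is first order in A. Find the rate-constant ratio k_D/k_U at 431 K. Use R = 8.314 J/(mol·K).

With equal orders, S_{D/U} = k_D/k_U = (A_D/A_U)·exp[(E_U−E_D)/(RT)].
(E_U−E_D)/(RT) = (71.9−28.9)×10³/(8.314×431) = 43000/3583 = 12.00.
k_D/k_U = (2.70×10^11/2.74×10^15)·exp(12.00) = 9.854×10^-5 × 1.628×10^5 = 16.0.

16.0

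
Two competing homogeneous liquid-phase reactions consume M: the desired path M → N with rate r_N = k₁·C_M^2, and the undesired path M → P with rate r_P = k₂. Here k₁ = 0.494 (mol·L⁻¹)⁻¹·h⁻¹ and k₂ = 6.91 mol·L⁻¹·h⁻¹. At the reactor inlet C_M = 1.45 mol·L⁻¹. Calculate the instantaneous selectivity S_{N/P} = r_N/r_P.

0.150

S_{N/P} = r_N/r_P = (k₁·C_M^2)/(k₂) = (k₁/k₂)·C_M^2.
= (0.494×1.450^2) / (6.91) = 1.039/6.910 = 0.150.
Since the desired path is higher order in M, keeping C_M high (PFR or concentrated feed) favours N.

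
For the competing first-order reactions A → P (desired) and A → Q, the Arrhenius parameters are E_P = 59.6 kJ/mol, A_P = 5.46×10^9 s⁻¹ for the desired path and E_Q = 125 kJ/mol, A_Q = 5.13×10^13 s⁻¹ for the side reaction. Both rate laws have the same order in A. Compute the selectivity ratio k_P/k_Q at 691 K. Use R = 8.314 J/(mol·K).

9.35

k_P/k_Q = (A_P/A_Q)·exp[−(E_P−E_Q)/(RT)] = (A_P/A_Q)·exp[(E_Q−E_P)/(RT)].
(E_Q−E_P)/(RT) = (125−59.6)×10³/(8.314×691) = 65400/5745 = 11.38.
k_P/k_Q = (5.46×10^9/5.13×10^13)·exp(11.38) = 1.064×10^-4 × 87892 = 9.35.
Since E_P < E_Q, lowering the temperature improves selectivity toward P.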